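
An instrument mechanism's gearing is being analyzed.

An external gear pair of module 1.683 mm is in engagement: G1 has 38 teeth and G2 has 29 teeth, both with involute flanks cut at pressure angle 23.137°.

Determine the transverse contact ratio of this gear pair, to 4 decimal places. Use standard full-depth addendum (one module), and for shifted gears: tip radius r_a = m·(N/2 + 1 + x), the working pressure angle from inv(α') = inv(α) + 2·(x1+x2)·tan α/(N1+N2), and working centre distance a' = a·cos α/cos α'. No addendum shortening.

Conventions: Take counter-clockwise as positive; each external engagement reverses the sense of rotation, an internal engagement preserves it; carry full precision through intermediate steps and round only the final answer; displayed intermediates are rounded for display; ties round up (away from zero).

recognized (one external pair, fixed centres): single-mesh tooth geometry, m = 1.683, N1 = 38, N2 = 29
base radii: r_b1 = 29.405024, r_b2 = 22.440676
tip radii: r_a1 = 33.660000, r_a2 = 26.086500
no profile shift: α' = α, a' = a
action lengths: √(r_a1²−r_b1²) = 16.381091, √(r_a2²−r_b2²) = 13.301185
base pitch p_b = π·m·cos α = 4.862032
CR = (16.381091 + 13.301185 − 56.380500·sin 23.13700°)/4.862032 = 1.548453
contact ratio ≈ 1.5485

1.5485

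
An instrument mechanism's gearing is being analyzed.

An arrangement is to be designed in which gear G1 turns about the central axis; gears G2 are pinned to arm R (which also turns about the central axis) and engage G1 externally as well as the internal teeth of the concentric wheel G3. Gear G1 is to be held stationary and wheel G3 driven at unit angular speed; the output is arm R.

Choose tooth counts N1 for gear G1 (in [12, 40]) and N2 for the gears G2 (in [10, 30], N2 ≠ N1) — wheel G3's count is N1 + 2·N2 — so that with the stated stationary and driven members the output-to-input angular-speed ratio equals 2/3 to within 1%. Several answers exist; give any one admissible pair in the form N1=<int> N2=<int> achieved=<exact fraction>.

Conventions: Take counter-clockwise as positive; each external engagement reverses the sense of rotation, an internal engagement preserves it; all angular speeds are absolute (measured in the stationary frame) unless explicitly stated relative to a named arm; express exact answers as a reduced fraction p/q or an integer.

topology: planetary set — design target 2/3, arm = carrier (Willis)
Willis with ω_sun = 0: ω_arm/ω_ring = N3/(N1+N3); set equal to 2/3  ⇒  N3/N1 = (2/3)/(1 − 2/3) = 2
N3 = N1 + 2·N2  ⇒  N2/N1 = (N3/N1 − 1)/2 = (2 − 1)/2 = 1/2
smallest multiple with N1 ≥ 12 and N2 ≥ 10: k = 10  ⇒  N1 = 10·2 = 20, N2 = 10·1 = 10 (N1 ≤ 40, N2 ≤ 30, N2 ≠ N1 ✓), N3 = 20 + 2·10 = 40
check: N3/(N1+N3) with N1 = 20, N3 = 40 gives 2/3; |achieved − target| = 0 ≤ 1/150 ✓

N1=20 N2=10 achieved=2/3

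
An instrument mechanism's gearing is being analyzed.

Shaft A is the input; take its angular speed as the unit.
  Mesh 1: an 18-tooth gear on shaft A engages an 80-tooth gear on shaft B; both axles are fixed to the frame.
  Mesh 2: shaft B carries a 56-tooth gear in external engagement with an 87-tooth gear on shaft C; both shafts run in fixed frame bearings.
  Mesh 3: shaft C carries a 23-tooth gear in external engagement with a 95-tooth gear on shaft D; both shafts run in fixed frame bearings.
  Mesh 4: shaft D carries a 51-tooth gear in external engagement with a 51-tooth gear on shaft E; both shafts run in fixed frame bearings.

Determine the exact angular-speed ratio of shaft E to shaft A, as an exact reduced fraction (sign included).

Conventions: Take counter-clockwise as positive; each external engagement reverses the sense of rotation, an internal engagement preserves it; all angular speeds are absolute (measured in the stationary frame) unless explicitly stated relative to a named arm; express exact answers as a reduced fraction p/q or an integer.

class = fixed-axis compound train [4 meshes; 4 ratios multiply, 4 sense flips]
mesh 1 [18T→80T]: running ratio 9/40, sense −
mesh 2 [56T→87T]: running ratio 21/145, sense +
mesh 3 [23T→95T]: running ratio 483/13775, sense −
mesh 4 [51T→51T]: running ratio 483/13775, sense +
ω_out/ω_in = 483/13775

483/13775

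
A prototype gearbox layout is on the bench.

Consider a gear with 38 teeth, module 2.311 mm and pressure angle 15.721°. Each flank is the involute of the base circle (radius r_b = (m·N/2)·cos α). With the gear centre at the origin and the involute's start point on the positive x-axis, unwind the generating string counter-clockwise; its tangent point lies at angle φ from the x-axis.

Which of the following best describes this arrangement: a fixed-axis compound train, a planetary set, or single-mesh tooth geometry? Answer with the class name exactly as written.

recognized (one wheel, involute flank): single-mesh tooth geometry, m = 2.311, N = 38
classification: single-mesh tooth geometry

single-mesh tooth geometry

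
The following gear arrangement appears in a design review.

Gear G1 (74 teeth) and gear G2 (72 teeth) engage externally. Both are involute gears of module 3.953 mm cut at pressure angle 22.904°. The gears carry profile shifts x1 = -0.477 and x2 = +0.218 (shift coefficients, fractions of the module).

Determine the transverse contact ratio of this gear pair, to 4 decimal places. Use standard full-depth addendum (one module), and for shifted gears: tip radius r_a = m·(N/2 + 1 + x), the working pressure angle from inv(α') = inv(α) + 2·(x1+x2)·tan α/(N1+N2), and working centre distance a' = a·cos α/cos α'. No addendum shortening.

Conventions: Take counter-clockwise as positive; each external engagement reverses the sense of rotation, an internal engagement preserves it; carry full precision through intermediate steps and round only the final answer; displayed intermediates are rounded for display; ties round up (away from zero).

1.6793

topology: single-mesh involute geometry — m = 3.953, 74T/72T pair
base radii: r_b1 = 134.729525, r_b2 = 131.088186
tip radii: r_a1 = 148.328419, r_a2 = 147.122754
inv(α') = inv(22.904°) + 2·(-0.477+0.218)·tan α/(74+72) = 0.02124960  ⇒  α' = 22.41115°
a' = a·cos α / cos α' = 288.5690·cos 22.904°/cos 22.41115° = 287.534680
action lengths: √(r_a1²−r_b1²) = 62.042526, √(r_a2²−r_b2²) = 66.790659
base pitch p_b = π·m·cos α = 11.439602
CR = (62.042526 + 66.790659 − 287.534680·sin 22.41115°)/11.439602 = 1.679296
contact ratio ≈ 1.6793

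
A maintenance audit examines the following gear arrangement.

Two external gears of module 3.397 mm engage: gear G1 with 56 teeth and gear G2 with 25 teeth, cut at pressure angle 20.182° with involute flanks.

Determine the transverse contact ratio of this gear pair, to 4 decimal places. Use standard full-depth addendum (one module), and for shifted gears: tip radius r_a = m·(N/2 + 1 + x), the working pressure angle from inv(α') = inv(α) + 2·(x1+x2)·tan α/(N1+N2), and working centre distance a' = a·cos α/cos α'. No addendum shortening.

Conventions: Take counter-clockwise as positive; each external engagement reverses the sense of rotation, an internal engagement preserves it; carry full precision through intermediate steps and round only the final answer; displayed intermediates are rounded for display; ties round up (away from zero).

1.6841

recognized (one external pair, fixed centres): single-mesh tooth geometry, m = 3.397, N1 = 56, N2 = 25
base radii: r_b1 = 89.276016, r_b2 = 39.855364
tip radii: r_a1 = 98.513000, r_a2 = 45.859500
no profile shift: α' = α, a' = a
action lengths: √(r_a1²−r_b1²) = 41.648579, √(r_a2²−r_b2²) = 22.685759
base pitch p_b = π·m·cos α = 10.016746
CR = (41.648579 + 22.685759 − 137.578500·sin 20.18200°)/10.016746 = 1.684109
contact ratio ≈ 1.6841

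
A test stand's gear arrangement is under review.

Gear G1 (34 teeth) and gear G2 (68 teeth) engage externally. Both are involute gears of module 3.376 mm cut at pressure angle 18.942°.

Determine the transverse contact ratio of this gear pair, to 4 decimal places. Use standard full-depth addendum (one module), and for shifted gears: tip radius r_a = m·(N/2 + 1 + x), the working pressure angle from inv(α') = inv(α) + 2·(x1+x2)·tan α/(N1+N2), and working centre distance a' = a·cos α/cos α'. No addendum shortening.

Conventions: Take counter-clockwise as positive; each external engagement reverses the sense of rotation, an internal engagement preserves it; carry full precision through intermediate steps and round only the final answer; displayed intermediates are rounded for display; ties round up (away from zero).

1.8000

topology: single-mesh involute geometry — m = 3.376, 34T/68T pair
base radii: r_b1 = 54.284089, r_b2 = 108.568178
tip radii: r_a1 = 60.768000, r_a2 = 118.160000
no profile shift: α' = α, a' = a
action lengths: √(r_a1²−r_b1²) = 27.312772, √(r_a2²−r_b2²) = 46.634069
base pitch p_b = π·m·cos α = 10.031676
CR = (27.312772 + 46.634069 − 172.176000·sin 18.94200°)/10.031676 = 1.799963
contact ratio ≈ 1.8000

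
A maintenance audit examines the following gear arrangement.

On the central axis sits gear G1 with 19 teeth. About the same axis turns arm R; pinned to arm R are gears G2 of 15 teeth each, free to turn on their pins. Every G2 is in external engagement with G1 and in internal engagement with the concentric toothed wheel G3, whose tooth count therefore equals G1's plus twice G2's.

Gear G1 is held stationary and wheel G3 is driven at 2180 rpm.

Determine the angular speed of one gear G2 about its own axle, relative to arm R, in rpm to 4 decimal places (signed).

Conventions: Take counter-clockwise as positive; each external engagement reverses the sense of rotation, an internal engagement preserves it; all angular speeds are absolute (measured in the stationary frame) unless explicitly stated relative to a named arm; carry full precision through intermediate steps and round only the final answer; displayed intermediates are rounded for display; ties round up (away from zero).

planetary set (19T centre, 15T on arm, 49T internal) — Willis relation
normalise by the input: solve with ω_ring = 1, then scale by 2180 rpm
ring teeth: 19 + 2·15 = 49
19(ω_sun−ω_arm) = −49(ω_ring−ω_arm),  ω_sun = 0, ω_ring = 1
19(0−ω_arm) = −49(1−ω_arm)  ⇒  68·ω_arm = 49  ⇒  ω_arm = 49/68
sun–planet mesh: 19·(0−49/68) = −15·(ω_p−ω_arm)  ⇒  ω_p−ω_arm = 931/1020
scale: ω_p−ω_arm = 931/1020 × 2180 rpm = +1989.7843 rpm

+1989.7843 rpm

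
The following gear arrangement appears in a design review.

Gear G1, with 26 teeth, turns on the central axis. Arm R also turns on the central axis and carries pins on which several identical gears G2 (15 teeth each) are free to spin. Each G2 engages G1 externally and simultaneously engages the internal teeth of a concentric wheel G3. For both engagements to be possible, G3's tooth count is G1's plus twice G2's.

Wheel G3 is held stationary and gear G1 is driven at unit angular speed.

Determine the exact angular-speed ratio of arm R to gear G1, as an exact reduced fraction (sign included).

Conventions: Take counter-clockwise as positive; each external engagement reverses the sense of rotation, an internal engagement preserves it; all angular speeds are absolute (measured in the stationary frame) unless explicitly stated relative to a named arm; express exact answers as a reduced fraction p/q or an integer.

planetary set (26T centre, 15T on arm, 56T internal) — Willis relation
ring teeth: 26 + 2·15 = 56
26(ω_sun−ω_arm) = −56(ω_ring−ω_arm),  ω_ring = 0, ω_sun = 1
26(1−ω_arm) = −56(0−ω_arm)  ⇒  82·ω_arm = 26  ⇒  ω_arm = 13/41
ω_out/ω_in = 13/41

13/41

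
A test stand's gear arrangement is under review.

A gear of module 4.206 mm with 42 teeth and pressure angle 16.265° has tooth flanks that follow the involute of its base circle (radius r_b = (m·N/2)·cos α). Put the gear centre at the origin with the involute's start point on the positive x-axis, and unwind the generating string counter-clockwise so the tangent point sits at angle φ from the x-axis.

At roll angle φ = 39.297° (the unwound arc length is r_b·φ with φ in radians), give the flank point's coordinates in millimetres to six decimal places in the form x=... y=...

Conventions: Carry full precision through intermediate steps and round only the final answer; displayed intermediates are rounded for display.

single-mesh involute tooth geometry (42T wheel at module 4.206)
pitch radius r_p = m·N/2 = 4.206·42/2 = 88.326000
base radius r_b = r_p·cos α = 88.326000·cos 16.265° = 84.790890
roll angle φ = 39.297° = 0.68586204 rad
x = r_b·(cos φ + φ·sin φ) = 102.449227
y = r_b·(sin φ − φ·cos φ) = 8.697000

x=102.449227 y=8.697000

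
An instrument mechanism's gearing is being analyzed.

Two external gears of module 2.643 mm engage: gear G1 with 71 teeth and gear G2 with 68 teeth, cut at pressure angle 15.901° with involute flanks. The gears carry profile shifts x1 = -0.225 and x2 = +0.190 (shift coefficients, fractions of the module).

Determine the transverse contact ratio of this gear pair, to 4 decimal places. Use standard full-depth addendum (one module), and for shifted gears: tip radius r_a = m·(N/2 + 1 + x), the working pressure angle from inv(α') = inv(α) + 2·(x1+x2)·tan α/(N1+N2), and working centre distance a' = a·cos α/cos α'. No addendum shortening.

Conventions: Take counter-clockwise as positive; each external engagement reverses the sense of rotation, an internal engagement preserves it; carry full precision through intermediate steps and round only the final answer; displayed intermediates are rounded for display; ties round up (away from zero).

2.1010

class = single-mesh tooth geometry [involute pair 71T × 68T, m = 2.643]
base radii: r_b1 = 90.236372, r_b2 = 86.423568
tip radii: r_a1 = 95.874825, r_a2 = 93.007170
inv(α') = inv(15.901°) + 2·(-0.225+0.190)·tan α/(71+68) = 0.00720810  ⇒  α' = 15.79903°
a' = a·cos α / cos α' = 183.6885·cos 15.901°/cos 15.79903° = 183.595705
action lengths: √(r_a1²−r_b1²) = 32.394123, √(r_a2²−r_b2²) = 34.370054
base pitch p_b = π·m·cos α = 7.985519
CR = (32.394123 + 34.370054 − 183.595705·sin 15.79903°)/7.985519 = 2.101015
contact ratio ≈ 2.1010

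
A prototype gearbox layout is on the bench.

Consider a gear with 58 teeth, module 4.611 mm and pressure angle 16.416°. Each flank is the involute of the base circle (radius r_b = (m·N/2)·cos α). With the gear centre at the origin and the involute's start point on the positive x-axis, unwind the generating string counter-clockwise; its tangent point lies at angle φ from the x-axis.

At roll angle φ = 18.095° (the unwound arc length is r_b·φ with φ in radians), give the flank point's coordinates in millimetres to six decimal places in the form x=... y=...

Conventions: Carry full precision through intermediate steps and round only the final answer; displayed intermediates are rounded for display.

x=134.506095 y=1.333420

single-mesh involute tooth geometry (58T wheel at module 4.611)
pitch radius r_p = m·N/2 = 4.611·58/2 = 133.719000
base radius r_b = r_p·cos α = 133.719000·cos 16.416° = 128.267957
roll angle φ = 18.095° = 0.31581733 rad
x = r_b·(cos φ + φ·sin φ) = 134.506095
y = r_b·(sin φ − φ·cos φ) = 1.333420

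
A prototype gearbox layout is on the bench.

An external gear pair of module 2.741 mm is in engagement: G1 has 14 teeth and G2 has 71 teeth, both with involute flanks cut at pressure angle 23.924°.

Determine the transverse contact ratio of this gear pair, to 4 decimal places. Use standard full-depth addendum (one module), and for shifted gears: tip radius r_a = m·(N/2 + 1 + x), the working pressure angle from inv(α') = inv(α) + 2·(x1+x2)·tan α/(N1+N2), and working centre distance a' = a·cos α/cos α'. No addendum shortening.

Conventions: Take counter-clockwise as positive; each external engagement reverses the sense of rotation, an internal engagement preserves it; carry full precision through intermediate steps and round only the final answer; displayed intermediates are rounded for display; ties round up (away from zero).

single-mesh involute tooth geometry (14T engaging 71T at module 2.741)
base radii: r_b1 = 17.538533, r_b2 = 88.945417
tip radii: r_a1 = 21.928000, r_a2 = 100.046500
no profile shift: α' = α, a' = a
action lengths: √(r_a1²−r_b1²) = 13.161954, √(r_a2²−r_b2²) = 45.804093
base pitch p_b = π·m·cos α = 7.871275
CR = (13.161954 + 45.804093 − 116.492500·sin 23.92400°)/7.871275 = 1.489655
contact ratio ≈ 1.4897

1.4897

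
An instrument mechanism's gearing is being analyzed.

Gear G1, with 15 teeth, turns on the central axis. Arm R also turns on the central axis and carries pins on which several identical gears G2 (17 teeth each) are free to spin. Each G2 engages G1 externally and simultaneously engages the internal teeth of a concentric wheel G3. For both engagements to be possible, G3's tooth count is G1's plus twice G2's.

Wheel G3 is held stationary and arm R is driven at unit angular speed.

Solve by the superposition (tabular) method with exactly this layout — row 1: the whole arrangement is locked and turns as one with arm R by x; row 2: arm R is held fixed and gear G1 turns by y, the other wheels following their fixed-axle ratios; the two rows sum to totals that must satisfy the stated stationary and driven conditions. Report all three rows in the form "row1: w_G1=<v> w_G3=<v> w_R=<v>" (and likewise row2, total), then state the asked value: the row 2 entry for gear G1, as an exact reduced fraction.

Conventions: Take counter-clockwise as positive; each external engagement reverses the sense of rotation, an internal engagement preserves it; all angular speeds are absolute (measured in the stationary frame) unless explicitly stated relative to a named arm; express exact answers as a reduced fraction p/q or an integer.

class = planetary set [G3 = 15+2·17 = 49; Willis about the carrier]
row 1: whole set turns with the arm by x
superposition row 2 [arm held]: sun y, ring −(15/49)·y, arm 0
boundary: total ω_ring = x − (15/49)·y = 0 and total ω_arm = x = 1  ⇒  y = 49/15, x = 1
row 2 ring = −(15/49)·49/15 = -1
totals (row 1 + row 2): sun 1 + 49/15 = 64/15, ring 1 + (-1) = 0, arm 1 + 0 = 1
asked cell (row2, sun) = 49/15

row1: w_G1=1 w_G3=1 w_R=1
row2: w_G1=49/15 w_G3=-1 w_R=0
total: w_G1=64/15 w_G3=0 w_R=1
asked value: 49/15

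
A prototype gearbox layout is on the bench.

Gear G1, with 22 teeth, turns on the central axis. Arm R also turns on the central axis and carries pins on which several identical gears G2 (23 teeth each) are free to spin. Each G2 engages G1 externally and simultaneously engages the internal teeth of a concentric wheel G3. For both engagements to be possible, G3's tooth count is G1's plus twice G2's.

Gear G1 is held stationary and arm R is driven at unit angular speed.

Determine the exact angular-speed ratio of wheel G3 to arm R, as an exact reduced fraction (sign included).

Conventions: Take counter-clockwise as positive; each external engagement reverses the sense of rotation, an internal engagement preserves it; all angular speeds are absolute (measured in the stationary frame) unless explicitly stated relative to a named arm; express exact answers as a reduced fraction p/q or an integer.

planetary set (22T centre, 23T on arm, 68T internal) — Willis relation
ring teeth: 22 + 2·23 = 68
22(ω_sun−ω_arm) = −68(ω_ring−ω_arm),  ω_sun = 0, ω_arm = 1
ω_ring = 1 − (22/68)(0−1) = 45/34
ω_out/ω_in = 45/34

45/34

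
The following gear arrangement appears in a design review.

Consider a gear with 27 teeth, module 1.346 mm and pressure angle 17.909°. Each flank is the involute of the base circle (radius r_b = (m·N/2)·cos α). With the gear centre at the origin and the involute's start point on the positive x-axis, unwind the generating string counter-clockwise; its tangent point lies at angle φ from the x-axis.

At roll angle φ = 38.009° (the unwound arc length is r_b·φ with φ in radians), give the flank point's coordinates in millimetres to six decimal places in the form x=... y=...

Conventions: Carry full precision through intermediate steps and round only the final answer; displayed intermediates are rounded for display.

recognized (one wheel, involute flank): single-mesh tooth geometry, m = 1.346, N = 27
pitch radius r_p = m·N/2 = 1.346·27/2 = 18.171000
base radius r_b = r_p·cos α = 18.171000·cos 17.909° = 17.290544
roll angle φ = 38.009° = 0.66338220 rad
x = r_b·(cos φ + φ·sin φ) = 20.686667
y = r_b·(sin φ − φ·cos φ) = 1.609700

x=20.686667 y=1.609700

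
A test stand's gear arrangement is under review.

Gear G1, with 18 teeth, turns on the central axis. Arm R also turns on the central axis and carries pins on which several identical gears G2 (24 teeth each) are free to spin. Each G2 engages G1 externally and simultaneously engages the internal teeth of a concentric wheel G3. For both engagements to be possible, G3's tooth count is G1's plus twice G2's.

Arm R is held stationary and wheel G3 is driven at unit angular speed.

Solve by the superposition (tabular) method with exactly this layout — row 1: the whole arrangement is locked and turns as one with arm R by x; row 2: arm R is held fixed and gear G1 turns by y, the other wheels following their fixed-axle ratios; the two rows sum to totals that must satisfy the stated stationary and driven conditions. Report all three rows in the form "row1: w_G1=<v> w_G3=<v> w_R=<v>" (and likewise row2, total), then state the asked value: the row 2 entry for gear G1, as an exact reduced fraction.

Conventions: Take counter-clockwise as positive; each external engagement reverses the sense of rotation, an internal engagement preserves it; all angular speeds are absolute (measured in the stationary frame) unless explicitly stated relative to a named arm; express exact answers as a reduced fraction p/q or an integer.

row1: w_G1=0 w_G3=0 w_R=0
row2: w_G1=-11/3 w_G3=1 w_R=0
total: w_G1=-11/3 w_G3=1 w_R=0
asked value: -11/3

recognized (axles ride arm R): planetary set, 18/24/66 teeth
row 1 (train locked, turned with arm): all members turn x
row 2: sun turns y, ring = −(18/66)·y, arm 0
boundary: total ω_arm = x = 0 and total ω_ring = x − (18/66)·y = 1  ⇒  y = -11/3, x = 0
row 2 ring = −(18/66)·(-11/3) = 1
totals (row 1 + row 2): sun 0 + (-11/3) = -11/3, ring 0 + 1 = 1, arm 0 + 0 = 0
asked cell (row2, sun) = -11/3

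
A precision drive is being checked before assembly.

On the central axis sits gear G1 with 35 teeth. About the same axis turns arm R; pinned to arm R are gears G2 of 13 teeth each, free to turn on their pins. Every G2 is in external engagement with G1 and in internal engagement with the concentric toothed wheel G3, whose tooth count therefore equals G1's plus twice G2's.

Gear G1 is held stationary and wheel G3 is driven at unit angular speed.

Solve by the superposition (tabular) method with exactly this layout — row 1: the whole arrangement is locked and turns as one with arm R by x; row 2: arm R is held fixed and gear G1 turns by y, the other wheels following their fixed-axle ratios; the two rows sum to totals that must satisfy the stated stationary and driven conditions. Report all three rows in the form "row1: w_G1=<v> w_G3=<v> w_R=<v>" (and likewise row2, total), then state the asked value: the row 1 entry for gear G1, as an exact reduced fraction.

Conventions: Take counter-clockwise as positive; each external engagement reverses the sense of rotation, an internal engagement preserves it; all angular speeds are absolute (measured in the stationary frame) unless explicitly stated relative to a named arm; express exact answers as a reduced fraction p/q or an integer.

topology: planetary set — G1 35T / G2 13T / G3 61T, arm = carrier (Willis)
row 1: whole set turns with the arm by x
row 2: sun turns y, ring = −(35/61)·y, arm 0
boundary: total ω_sun = x + y = 0 and total ω_ring = x − (35/61)·y = 1  ⇒  y = -61/96, x = 61/96
row 2 ring = −(35/61)·(-61/96) = 35/96
totals (row 1 + row 2): sun 61/96 + (-61/96) = 0, ring 61/96 + 35/96 = 1, arm 61/96 + 0 = 61/96
asked cell (row1, sun) = 61/96

row1: w_G1=61/96 w_G3=61/96 w_R=61/96
row2: w_G1=-61/96 w_G3=35/96 w_R=0
total: w_G1=0 w_G3=1 w_R=61/96
asked value: 61/96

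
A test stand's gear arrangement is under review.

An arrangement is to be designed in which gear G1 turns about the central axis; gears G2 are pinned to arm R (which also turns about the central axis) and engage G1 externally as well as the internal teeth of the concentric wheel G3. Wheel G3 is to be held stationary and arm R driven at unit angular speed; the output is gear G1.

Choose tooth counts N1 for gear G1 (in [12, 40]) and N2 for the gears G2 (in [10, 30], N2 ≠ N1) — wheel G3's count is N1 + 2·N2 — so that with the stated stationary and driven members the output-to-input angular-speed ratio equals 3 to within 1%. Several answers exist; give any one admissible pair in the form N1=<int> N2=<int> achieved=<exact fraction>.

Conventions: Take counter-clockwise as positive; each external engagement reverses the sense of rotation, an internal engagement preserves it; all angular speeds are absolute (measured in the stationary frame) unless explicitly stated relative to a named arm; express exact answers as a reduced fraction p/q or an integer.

topology: planetary set — design target 3, arm = carrier (Willis)
Willis with ω_ring = 0: ω_sun/ω_arm = (N1+N3)/N1; set equal to 3  ⇒  N3/N1 = 3 − 1 = 2
N3 = N1 + 2·N2  ⇒  N2/N1 = (N3/N1 − 1)/2 = (2 − 1)/2 = 1/2
smallest multiple with N1 ≥ 12 and N2 ≥ 10: k = 10  ⇒  N1 = 10·2 = 20, N2 = 10·1 = 10 (N1 ≤ 40, N2 ≤ 30, N2 ≠ N1 ✓), N3 = 20 + 2·10 = 40
check: (N1+N3)/N1 with N1 = 20, N3 = 40 gives 3; |achieved − target| = 0 ≤ 3/100 ✓

N1=20 N2=10 achieved=3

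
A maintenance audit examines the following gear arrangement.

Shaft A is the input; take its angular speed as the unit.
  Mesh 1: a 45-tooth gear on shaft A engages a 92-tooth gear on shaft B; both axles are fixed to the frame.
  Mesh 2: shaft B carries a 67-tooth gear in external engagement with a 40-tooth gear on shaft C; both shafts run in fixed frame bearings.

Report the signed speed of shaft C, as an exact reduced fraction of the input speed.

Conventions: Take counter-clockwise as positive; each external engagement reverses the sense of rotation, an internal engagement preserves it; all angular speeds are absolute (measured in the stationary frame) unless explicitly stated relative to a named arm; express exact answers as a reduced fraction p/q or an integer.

603/736

2-mesh fixed-axis compound train (all bearings frame-fixed)
mesh 1 [45T→92T]: |ω|/ω_in = 1×45/92 = 45/92, sense flips to −
mesh 2 [67T→40T]: |ω|/ω_in = (45/92)×67/40 = 603/736, sense flips to +
signed output speed (× input speed) = 603/736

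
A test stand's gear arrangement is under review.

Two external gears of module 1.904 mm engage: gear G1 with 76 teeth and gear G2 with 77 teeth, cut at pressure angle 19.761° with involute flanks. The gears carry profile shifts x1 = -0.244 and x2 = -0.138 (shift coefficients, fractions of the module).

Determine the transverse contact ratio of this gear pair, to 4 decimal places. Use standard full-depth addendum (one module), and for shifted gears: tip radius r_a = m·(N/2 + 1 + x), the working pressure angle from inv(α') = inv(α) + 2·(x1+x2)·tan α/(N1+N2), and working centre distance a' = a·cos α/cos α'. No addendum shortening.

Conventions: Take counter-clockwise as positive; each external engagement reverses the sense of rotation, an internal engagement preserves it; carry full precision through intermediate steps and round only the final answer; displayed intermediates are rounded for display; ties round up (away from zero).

single-mesh involute tooth geometry (76T engaging 77T at module 1.904)
base radii: r_b1 = 68.091272, r_b2 = 68.987210
tip radii: r_a1 = 73.791424, r_a2 = 74.945248
inv(α') = inv(19.761°) + 2·(-0.244-0.138)·tan α/(76+77) = 0.01256500  ⇒  α' = 18.92719°
a' = a·cos α / cos α' = 145.6560·cos 19.761°/cos 18.92719° = 144.913742
action lengths: √(r_a1²−r_b1²) = 28.438582, √(r_a2²−r_b2²) = 29.284042
base pitch p_b = π·m·cos α = 5.629343
CR = (28.438582 + 29.284042 − 144.913742·sin 18.92719°)/5.629343 = 1.903862
contact ratio ≈ 1.9039

1.9039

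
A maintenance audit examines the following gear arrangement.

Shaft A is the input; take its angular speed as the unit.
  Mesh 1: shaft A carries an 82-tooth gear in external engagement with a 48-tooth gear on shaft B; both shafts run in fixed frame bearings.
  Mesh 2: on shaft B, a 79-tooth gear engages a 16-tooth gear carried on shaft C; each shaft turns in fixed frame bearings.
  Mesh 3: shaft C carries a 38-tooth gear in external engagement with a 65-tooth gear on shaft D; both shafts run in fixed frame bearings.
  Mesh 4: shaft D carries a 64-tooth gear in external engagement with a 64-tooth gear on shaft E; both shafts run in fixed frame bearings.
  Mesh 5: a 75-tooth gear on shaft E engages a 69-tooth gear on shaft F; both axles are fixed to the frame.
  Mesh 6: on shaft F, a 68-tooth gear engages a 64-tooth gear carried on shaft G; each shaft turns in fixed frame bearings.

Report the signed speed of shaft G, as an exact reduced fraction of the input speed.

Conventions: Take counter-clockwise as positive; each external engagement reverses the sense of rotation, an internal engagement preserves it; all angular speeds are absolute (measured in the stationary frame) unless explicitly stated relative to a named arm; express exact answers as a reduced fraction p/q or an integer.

6-mesh fixed-axis compound train (all bearings frame-fixed)
mesh 1 [82T→48T]: |ω|/ω_in = 1×82/48 = 41/24, sense flips to −
mesh 2 [79T→16T]: |ω|/ω_in = (41/24)×79/16 = 3239/384, sense flips to +
mesh 3 [38T→65T]: |ω|/ω_in = (3239/384)×38/65 = 61541/12480, sense flips to −
mesh 4 [64T→64T]: |ω|/ω_in = (61541/12480)×64/64 = 61541/12480, sense flips to +
mesh 5 [75T→69T]: |ω|/ω_in = (61541/12480)×75/69 = 307705/57408, sense flips to −
mesh 6 [68T→64T]: |ω|/ω_in = (307705/57408)×68/64 = 5230985/918528, sense flips to +
signed output speed (× input speed) = 5230985/918528

5230985/918528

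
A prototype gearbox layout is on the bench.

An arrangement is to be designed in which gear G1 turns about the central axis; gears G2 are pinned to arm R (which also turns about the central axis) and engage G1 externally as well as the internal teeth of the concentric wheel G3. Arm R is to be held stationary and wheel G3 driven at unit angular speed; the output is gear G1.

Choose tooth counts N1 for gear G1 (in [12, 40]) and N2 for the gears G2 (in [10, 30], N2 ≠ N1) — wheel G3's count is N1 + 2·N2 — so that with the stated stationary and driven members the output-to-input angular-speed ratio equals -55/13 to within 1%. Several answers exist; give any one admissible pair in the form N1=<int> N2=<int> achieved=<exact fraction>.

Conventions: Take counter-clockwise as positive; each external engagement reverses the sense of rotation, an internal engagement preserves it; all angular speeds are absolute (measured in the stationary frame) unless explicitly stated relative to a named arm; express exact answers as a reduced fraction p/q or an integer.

class = planetary set [ratio -55/13 wanted; Willis about the carrier]
Willis with ω_arm = 0: ω_sun/ω_ring = −N3/N1; set equal to -55/13  ⇒  N3/N1 = −(-55/13) = 55/13
N3 = N1 + 2·N2  ⇒  N2/N1 = (N3/N1 − 1)/2 = (55/13 − 1)/2 = 21/13
smallest multiple with N1 ≥ 12 and N2 ≥ 10: k = 1  ⇒  N1 = 1·13 = 13, N2 = 1·21 = 21 (N1 ≤ 40, N2 ≤ 30, N2 ≠ N1 ✓), N3 = 13 + 2·21 = 55
check: −N3/N1 with N1 = 13, N3 = 55 gives -55/13; |achieved − target| = 0 ≤ 11/260 ✓

N1=13 N2=21 achieved=-55/13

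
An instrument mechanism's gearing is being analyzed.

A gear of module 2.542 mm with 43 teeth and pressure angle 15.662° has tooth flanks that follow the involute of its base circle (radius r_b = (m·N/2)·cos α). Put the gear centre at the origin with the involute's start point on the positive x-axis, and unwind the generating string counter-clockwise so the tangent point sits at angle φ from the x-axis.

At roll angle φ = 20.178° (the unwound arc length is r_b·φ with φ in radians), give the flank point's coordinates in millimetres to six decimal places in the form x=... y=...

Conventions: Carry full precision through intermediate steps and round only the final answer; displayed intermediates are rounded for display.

topology: single-mesh involute geometry — m = 2.542, N = 43
pitch radius r_p = m·N/2 = 2.542·43/2 = 54.653000
base radius r_b = r_p·cos α = 54.653000·cos 15.662° = 52.623789
roll angle φ = 20.178° = 0.35217254 rad
x = r_b·(cos φ + φ·sin φ) = 55.786645
y = r_b·(sin φ − φ·cos φ) = 0.756713

x=55.786645 y=0.756713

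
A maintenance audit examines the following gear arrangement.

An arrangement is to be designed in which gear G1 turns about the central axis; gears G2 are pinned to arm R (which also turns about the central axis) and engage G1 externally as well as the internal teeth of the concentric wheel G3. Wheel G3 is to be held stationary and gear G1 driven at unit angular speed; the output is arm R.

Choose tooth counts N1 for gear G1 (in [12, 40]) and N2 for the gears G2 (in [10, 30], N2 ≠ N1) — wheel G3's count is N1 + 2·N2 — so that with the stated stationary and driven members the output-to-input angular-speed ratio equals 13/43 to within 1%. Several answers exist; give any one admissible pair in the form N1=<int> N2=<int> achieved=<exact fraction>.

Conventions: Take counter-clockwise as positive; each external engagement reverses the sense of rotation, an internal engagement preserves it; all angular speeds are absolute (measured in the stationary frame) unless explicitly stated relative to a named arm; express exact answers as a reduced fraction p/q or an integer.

N1=26 N2=17 achieved=13/43

design class (target 13/43): planetary set
Willis with ω_ring = 0: ω_arm/ω_sun = N1/(N1+N3); set equal to 13/43  ⇒  N3/N1 = 1/(13/43) − 1 = 30/13
N3 = N1 + 2·N2  ⇒  N2/N1 = (N3/N1 − 1)/2 = (30/13 − 1)/2 = 17/26
smallest multiple with N1 ≥ 12 and N2 ≥ 10: k = 1  ⇒  N1 = 1·26 = 26, N2 = 1·17 = 17 (N1 ≤ 40, N2 ≤ 30, N2 ≠ N1 ✓), N3 = 26 + 2·17 = 60
check: N1/(N1+N3) with N1 = 26, N3 = 60 gives 13/43; |achieved − target| = 0 ≤ 13/4300 ✓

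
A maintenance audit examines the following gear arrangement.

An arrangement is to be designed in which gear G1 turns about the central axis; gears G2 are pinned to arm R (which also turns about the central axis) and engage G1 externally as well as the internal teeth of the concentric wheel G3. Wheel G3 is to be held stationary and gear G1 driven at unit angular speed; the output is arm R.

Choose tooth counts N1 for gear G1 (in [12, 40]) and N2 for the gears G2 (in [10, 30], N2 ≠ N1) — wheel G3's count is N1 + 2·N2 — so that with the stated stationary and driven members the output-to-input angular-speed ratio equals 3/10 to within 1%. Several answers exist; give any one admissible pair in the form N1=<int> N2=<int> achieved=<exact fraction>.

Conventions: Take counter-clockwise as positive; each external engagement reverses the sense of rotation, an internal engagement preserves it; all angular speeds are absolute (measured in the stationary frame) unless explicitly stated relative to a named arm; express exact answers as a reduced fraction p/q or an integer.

N1=15 N2=10 achieved=3/10

planetary set to be sized for 3/10 (Willis relation)
Willis with ω_ring = 0: ω_arm/ω_sun = N1/(N1+N3); set equal to 3/10  ⇒  N3/N1 = 1/(3/10) − 1 = 7/3
N3 = N1 + 2·N2  ⇒  N2/N1 = (N3/N1 − 1)/2 = (7/3 − 1)/2 = 2/3
smallest multiple with N1 ≥ 12 and N2 ≥ 10: k = 5  ⇒  N1 = 5·3 = 15, N2 = 5·2 = 10 (N1 ≤ 40, N2 ≤ 30, N2 ≠ N1 ✓), N3 = 15 + 2·10 = 35
check: N1/(N1+N3) with N1 = 15, N3 = 35 gives 3/10; |achieved − target| = 0 ≤ 3/1000 ✓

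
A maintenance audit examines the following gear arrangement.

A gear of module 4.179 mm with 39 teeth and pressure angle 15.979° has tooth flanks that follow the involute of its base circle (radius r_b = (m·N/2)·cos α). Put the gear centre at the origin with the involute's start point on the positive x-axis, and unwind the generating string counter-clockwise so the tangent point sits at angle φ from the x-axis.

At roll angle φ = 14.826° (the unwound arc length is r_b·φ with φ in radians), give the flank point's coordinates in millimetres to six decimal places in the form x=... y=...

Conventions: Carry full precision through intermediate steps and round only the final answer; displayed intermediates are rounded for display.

topology: single-mesh involute geometry — m = 4.179, N = 39
pitch radius r_p = m·N/2 = 4.179·39/2 = 81.490500
base radius r_b = r_p·cos α = 81.490500·cos 15.979° = 78.341924
roll angle φ = 14.826° = 0.25876251 rad
x = r_b·(cos φ + φ·sin φ) = 80.920993
y = r_b·(sin φ − φ·cos φ) = 0.449434

x=80.920993 y=0.449434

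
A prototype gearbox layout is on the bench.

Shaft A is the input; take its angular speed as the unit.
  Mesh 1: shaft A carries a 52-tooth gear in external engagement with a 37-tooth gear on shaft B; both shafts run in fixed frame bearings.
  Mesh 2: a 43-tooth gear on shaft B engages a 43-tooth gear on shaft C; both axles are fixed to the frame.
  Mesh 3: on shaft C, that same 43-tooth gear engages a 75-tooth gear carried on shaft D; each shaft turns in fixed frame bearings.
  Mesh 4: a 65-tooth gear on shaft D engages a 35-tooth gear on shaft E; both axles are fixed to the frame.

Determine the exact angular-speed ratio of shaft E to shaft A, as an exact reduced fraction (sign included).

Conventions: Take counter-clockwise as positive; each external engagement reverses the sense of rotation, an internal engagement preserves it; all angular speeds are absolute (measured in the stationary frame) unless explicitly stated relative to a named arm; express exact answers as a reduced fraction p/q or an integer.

29068/19425

class = fixed-axis compound train [4 meshes; 4 ratios multiply, 4 sense flips]
mesh 1 [52T→37T]: running ratio 52/37, sense −
mesh 2 [43T→43T]: running ratio 52/37, sense +
mesh 3 [43T→75T]: running ratio 2236/2775, sense −
mesh 4 [65T→35T]: running ratio 29068/19425, sense +
ω_out/ω_in = 29068/19425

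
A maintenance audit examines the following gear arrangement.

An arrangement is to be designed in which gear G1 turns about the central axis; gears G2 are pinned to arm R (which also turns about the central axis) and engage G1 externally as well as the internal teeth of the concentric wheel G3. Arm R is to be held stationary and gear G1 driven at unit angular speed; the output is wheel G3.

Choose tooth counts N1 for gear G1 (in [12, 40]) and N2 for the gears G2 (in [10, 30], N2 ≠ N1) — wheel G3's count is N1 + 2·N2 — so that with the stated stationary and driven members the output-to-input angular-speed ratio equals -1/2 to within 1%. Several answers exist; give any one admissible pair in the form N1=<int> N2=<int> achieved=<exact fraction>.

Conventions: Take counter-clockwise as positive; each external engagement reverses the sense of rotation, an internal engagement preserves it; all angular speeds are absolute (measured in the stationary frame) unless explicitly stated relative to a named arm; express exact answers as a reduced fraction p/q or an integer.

N1=20 N2=10 achieved=-1/2

design class (target -1/2): planetary set
Willis with ω_arm = 0: ω_ring/ω_sun = −N1/N3; set equal to -1/2  ⇒  N3/N1 = −1/(-1/2) = 2
N3 = N1 + 2·N2  ⇒  N2/N1 = (N3/N1 − 1)/2 = (2 − 1)/2 = 1/2
smallest multiple with N1 ≥ 12 and N2 ≥ 10: k = 10  ⇒  N1 = 10·2 = 20, N2 = 10·1 = 10 (N1 ≤ 40, N2 ≤ 30, N2 ≠ N1 ✓), N3 = 20 + 2·10 = 40
check: −N1/N3 with N1 = 20, N3 = 40 gives -1/2; |achieved − target| = 0 ≤ 1/200 ✓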